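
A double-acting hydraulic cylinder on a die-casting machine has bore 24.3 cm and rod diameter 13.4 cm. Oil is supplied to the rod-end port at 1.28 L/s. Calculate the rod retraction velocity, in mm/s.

Rod-side annular area A_ann = π/4 × (24.3² − 13.4²) = 322.7 cm^2
Flow into the rod-end port fills the annular volume.
v = Q / A

v ≈ 39.7 mm/s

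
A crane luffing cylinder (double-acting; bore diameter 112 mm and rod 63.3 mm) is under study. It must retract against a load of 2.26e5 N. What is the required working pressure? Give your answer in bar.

P ≈ 337 bar

Rod-side annular area A_ann = π/4 × (112² − 63.3²) = 6705 mm^2
Retraction: pressure acts on the annular area.
P = F / A = 2.26e5 N / A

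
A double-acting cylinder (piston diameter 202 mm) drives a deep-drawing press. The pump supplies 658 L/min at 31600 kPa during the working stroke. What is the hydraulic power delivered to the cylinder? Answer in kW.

Hydraulic power = P × Q

W ≈ 347 kW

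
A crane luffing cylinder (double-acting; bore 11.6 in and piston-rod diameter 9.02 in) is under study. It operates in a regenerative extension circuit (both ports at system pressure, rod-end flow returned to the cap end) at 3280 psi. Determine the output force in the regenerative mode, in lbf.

F ≈ 2.10e5 lbf

With equal pressure on both faces, forces on the annular region cancel; the net push is pressure × rod cross-section.
Rod cross-section A_rod = π/4 × (9.02 in)² = 63.90 in^2
F = P × A_rod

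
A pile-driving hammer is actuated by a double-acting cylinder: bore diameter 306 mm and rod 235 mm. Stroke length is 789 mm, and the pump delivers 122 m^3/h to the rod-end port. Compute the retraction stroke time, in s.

t ≈ 0.702 s

Rod-side annular area A_ann = π/4 × (306² − 235²) = 30170 mm^2
Swept volume V = A × L; t = V / Q = A·L / Q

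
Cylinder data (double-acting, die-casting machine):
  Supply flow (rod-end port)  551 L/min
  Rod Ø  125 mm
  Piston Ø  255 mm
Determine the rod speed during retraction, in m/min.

Rod-side annular area A_ann = π/4 × (255² − 125²) = 38800 mm^2
Flow into the rod-end port fills the annular volume.
v = Q / A

v ≈ 14.2 m/min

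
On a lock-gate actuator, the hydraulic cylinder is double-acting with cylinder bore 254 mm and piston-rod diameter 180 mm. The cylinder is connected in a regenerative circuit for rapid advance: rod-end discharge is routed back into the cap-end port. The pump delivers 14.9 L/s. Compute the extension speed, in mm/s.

v ≈ 586 mm/s

In regeneration the rod-end outflow joins the pump flow into the cap end, so the net volume the pump must supply per unit advance equals the rod cross-section area.
Rod cross-section A_rod = π/4 × (180 mm)² = 25450 mm^2
v = Q_pump / A_rod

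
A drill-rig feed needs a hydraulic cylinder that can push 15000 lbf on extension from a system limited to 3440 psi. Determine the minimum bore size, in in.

D ≈ 2.36 in

Extension force acts on the full piston face: F = P × (π/4)D².
D = √(4F / (πP)) = √(4 × 15000 lbf / (π × 3440 psi))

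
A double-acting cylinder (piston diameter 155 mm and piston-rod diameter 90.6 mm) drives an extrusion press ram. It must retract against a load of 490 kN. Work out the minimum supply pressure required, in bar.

Rod-side annular area A_ann = π/4 × (155² − 90.6²) = 12420 mm^2
Retraction: pressure acts on the annular area.
P = F / A = 490 kN / A

P ≈ 394 bar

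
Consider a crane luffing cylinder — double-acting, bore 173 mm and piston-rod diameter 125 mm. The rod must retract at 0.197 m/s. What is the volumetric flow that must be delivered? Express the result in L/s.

Q ≈ 2.21 L/s

Rod-side annular area A_ann = π/4 × (173² − 125²) = 11230 mm^2
Q = A × v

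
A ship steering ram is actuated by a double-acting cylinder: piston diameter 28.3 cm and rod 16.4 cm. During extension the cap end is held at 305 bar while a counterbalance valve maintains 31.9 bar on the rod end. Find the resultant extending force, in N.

F ≈ 1.79e6 N

Cap-side area A_cap = π/4 × (28.3 cm)² = 629.0 cm^2
Rod-side annular area A_ann = π/4 × (28.3² − 16.4²) = 417.8 cm^2
Net thrust = P_cap·A_cap − P_rod·A_ann = 1.919e6 N − 1.333e5 N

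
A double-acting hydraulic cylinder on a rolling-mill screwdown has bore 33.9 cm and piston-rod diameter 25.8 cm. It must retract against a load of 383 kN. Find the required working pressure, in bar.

P ≈ 101 bar

Rod-side annular area A_ann = π/4 × (33.9² − 25.8²) = 379.8 cm^2
Retraction: pressure acts on the annular area.
P = F / A = 383 kN / A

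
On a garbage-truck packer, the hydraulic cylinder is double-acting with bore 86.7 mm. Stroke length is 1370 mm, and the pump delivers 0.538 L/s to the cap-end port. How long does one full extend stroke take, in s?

t ≈ 15.0 s

Cap-side area A_cap = π/4 × (86.7 mm)² = 5904 mm^2
Swept volume V = A × L; t = V / Q = A·L / Q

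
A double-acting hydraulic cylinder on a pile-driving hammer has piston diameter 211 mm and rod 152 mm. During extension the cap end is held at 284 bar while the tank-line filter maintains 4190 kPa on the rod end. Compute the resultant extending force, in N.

Cap-side area A_cap = π/4 × (211 mm)² = 34970 mm^2
Rod-side annular area A_ann = π/4 × (211² − 152²) = 16820 mm^2
Net thrust = P_cap·A_cap − P_rod·A_ann = 9.931e5 N − 70480 N

F ≈ 9.23e5 N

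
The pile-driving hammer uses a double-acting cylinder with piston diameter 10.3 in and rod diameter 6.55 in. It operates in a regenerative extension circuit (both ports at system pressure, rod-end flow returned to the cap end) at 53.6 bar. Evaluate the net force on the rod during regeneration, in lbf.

With equal pressure on both faces, forces on the annular region cancel; the net push is pressure × rod cross-section.
Rod cross-section A_rod = π/4 × (6.55 in)² = 33.70 in^2
F = P × A_rod

F ≈ 26200 lbf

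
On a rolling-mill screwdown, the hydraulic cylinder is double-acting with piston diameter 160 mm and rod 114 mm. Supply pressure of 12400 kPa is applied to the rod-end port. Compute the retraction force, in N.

Rod-side annular area A_ann = π/4 × (160² − 114²) = 9899 mm^2
On retraction the pressure acts on the annular area (bore minus rod).
F = P × A_ann

F ≈ 1.23e5 N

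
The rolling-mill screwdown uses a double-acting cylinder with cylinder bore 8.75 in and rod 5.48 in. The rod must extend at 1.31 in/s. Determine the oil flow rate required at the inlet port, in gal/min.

Q ≈ 20.5 gal/min

Cap-side area A_cap = π/4 × (8.75 in)² = 60.13 in^2
Q = A × v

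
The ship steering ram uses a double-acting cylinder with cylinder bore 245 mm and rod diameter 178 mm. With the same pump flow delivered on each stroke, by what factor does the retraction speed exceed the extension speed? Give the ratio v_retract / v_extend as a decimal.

Cap-side area A_cap = π/4 × (245 mm)² = 47140 mm^2
Rod-side annular area A_ann = π/4 × (245² − 178²) = 22260 mm^2
For equal Q, v ∝ 1/A, so v_ret/v_ext = A_cap/A_ann.

v_ret/v_ext ≈ 2.12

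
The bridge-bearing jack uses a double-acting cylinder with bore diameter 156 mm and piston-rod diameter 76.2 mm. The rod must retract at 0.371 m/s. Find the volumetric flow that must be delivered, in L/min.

Rod-side annular area A_ann = π/4 × (156² − 76.2²) = 14550 mm^2
Q = A × v

Q ≈ 324 L/min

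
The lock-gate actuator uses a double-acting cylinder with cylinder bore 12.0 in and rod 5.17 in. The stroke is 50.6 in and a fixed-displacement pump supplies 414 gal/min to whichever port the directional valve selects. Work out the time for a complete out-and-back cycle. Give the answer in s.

Cap-side area A_cap = π/4 × (12.0 in)² = 113.1 in^2
Rod-side annular area A_ann = π/4 × (12.0² − 5.17²) = 92.10 in^2
t_ext = A_cap·L/Q = 3.590 s
t_ret = A_ann·L/Q = 2.924 s
t_cycle = t_ext + t_ret

t ≈ 6.51 s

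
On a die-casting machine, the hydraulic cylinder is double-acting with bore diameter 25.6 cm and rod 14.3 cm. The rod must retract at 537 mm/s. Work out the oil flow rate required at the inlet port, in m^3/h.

Q ≈ 68.5 m^3/h

Rod-side annular area A_ann = π/4 × (25.6² − 14.3²) = 354.1 cm^2
Q = A × v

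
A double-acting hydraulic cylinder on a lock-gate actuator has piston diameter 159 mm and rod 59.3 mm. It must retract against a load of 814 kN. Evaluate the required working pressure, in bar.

P ≈ 476 bar

Rod-side annular area A_ann = π/4 × (159² − 59.3²) = 17090 mm^2
Retraction: pressure acts on the annular area.
P = F / A = 814 kN / A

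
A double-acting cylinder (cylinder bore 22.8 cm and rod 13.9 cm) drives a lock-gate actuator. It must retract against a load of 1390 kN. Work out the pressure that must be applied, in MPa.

P ≈ 54.2 MPa

Rod-side annular area A_ann = π/4 × (22.8² − 13.9²) = 256.5 cm^2
Retraction: pressure acts on the annular area.
P = F / A = 1390 kN / A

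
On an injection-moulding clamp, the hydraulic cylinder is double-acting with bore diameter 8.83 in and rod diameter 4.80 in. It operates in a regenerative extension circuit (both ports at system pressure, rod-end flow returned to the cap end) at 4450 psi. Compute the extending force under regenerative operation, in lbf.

With equal pressure on both faces, forces on the annular region cancel; the net push is pressure × rod cross-section.
Rod cross-section A_rod = π/4 × (4.80 in)² = 18.10 in^2
F = P × A_rod

F ≈ 80500 lbf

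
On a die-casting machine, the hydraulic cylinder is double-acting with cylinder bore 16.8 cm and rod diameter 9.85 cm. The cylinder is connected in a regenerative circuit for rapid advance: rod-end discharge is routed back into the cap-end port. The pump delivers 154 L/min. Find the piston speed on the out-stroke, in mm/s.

v ≈ 337 mm/s

In regeneration the rod-end outflow joins the pump flow into the cap end, so the net volume the pump must supply per unit advance equals the rod cross-section area.
Rod cross-section A_rod = π/4 × (9.85 cm)² = 76.20 cm^2
v = Q_pump / A_rod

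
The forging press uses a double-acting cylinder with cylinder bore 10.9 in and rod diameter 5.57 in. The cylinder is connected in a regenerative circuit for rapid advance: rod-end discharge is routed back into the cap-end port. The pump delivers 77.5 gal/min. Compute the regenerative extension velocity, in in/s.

In regeneration the rod-end outflow joins the pump flow into the cap end, so the net volume the pump must supply per unit advance equals the rod cross-section area.
Rod cross-section A_rod = π/4 × (5.57 in)² = 24.37 in^2
v = Q_pump / A_rod

v ≈ 12.2 in/s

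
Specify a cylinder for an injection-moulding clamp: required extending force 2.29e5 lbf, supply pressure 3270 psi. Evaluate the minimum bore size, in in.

D ≈ 9.44 in

Extension force acts on the full piston face: F = P × (π/4)D².
D = √(4F / (πP)) = √(4 × 2.29e5 lbf / (π × 3270 psi))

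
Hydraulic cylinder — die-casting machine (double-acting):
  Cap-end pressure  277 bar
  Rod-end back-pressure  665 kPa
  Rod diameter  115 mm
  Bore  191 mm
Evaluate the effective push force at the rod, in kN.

Cap-side area A_cap = π/4 × (191 mm)² = 28650 mm^2
Rod-side annular area A_ann = π/4 × (191² − 115²) = 18270 mm^2
Net thrust = P_cap·A_cap − P_rod·A_ann = 793.7 kN − 12.15 kN

F ≈ 782 kN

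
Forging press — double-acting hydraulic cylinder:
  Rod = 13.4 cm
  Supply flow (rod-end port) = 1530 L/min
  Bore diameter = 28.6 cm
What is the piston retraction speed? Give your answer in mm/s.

Rod-side annular area A_ann = π/4 × (28.6² − 13.4²) = 501.4 cm^2
Flow into the rod-end port fills the annular volume.
v = Q / A

v ≈ 509 mm/s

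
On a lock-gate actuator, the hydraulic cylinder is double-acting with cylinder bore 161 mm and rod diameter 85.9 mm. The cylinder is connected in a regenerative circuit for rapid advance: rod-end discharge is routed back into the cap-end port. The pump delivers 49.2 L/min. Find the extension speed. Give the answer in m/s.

In regeneration the rod-end outflow joins the pump flow into the cap end, so the net volume the pump must supply per unit advance equals the rod cross-section area.
Rod cross-section A_rod = π/4 × (85.9 mm)² = 5795 mm^2
v = Q_pump / A_rod

v ≈ 0.141 m/s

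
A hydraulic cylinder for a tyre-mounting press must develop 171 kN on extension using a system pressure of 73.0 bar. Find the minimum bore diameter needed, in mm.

Extension force acts on the full piston face: F = P × (π/4)D².
D = √(4F / (πP)) = √(4 × 171 kN / (π × 73.0 bar))

D ≈ 173 mm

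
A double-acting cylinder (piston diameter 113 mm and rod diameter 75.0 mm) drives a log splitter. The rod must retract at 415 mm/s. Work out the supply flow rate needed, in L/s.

Q ≈ 2.33 L/s

Rod-side annular area A_ann = π/4 × (113² − 75.0²) = 5611 mm^2
Q = A × v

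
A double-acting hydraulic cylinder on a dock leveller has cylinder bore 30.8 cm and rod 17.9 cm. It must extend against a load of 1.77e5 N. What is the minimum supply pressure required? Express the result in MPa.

P ≈ 2.38 MPa

Cap-side area A_cap = π/4 × (30.8 cm)² = 745.1 cm^2
P = F / A = 1.77e5 N / A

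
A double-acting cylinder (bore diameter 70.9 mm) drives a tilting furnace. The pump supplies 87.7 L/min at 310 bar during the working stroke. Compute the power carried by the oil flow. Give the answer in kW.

Hydraulic power = P × Q

W ≈ 45.3 kW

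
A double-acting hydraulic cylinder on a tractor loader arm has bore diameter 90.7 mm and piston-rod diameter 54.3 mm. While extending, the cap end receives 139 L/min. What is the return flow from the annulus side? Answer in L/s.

Q_out ≈ 1.49 L/s

Cap-side area A_cap = π/4 × (90.7 mm)² = 6461 mm^2
Rod-side annular area A_ann = π/4 × (90.7² − 54.3²) = 4145 mm^2
Piston speed v = Q_in/A_cap; rod-end outflow Q_out = v × A_ann = Q_in × A_ann/A_cap.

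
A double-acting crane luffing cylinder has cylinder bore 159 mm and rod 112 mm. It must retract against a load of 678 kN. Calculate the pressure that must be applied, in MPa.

P ≈ 67.8 MPa

Rod-side annular area A_ann = π/4 × (159² − 112²) = 10000 mm^2
Retraction: pressure acts on the annular area.
P = F / A = 678 kN / A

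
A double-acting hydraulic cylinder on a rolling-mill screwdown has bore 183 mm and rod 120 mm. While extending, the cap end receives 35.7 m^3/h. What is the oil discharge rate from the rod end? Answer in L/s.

Cap-side area A_cap = π/4 × (183 mm)² = 26300 mm^2
Rod-side annular area A_ann = π/4 × (183² − 120²) = 14990 mm^2
Piston speed v = Q_in/A_cap; rod-end outflow Q_out = v × A_ann = Q_in × A_ann/A_cap.

Q_out ≈ 5.65 L/s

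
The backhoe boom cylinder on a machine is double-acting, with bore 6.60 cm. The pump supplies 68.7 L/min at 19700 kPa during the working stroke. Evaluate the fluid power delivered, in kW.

W ≈ 22.6 kW

Hydraulic power = P × Q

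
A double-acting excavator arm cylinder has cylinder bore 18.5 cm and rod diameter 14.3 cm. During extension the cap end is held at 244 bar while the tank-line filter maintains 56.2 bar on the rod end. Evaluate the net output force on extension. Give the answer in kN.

Cap-side area A_cap = π/4 × (18.5 cm)² = 268.8 cm^2
Rod-side annular area A_ann = π/4 × (18.5² − 14.3²) = 108.2 cm^2
Net thrust = P_cap·A_cap − P_rod·A_ann = 655.9 kN − 60.81 kN

F ≈ 595 kN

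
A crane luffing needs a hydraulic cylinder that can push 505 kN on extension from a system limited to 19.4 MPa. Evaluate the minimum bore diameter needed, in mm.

D ≈ 182 mm

Extension force acts on the full piston face: F = P × (π/4)D².
D = √(4F / (πP)) = √(4 × 505 kN / (π × 19.4 MPa))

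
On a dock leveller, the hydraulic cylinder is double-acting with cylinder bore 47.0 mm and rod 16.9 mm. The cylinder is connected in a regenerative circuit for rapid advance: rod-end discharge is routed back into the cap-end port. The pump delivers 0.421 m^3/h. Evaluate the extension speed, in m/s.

In regeneration the rod-end outflow joins the pump flow into the cap end, so the net volume the pump must supply per unit advance equals the rod cross-section area.
Rod cross-section A_rod = π/4 × (16.9 mm)² = 224.3 mm^2
v = Q_pump / A_rod

v ≈ 0.521 m/s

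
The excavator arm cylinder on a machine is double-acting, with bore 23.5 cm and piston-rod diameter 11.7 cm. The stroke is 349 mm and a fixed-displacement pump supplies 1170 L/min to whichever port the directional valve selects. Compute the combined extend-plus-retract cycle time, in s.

t ≈ 1.36 s

Cap-side area A_cap = π/4 × (23.5 cm)² = 433.7 cm^2
Rod-side annular area A_ann = π/4 × (23.5² − 11.7²) = 326.2 cm^2
t_ext = A_cap·L/Q = 0.7763 s
t_ret = A_ann·L/Q = 0.5839 s
t_cycle = t_ext + t_ret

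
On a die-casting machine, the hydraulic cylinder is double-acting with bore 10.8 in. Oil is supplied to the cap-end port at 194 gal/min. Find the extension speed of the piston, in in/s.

Cap-side area A_cap = π/4 × (10.8 in)² = 91.61 in^2
v = Q / A

v ≈ 8.15 in/s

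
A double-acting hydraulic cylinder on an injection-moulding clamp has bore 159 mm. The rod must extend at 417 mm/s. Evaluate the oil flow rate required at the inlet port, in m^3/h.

Q ≈ 29.8 m^3/h

Cap-side area A_cap = π/4 × (159 mm)² = 19860 mm^2
Q = A × v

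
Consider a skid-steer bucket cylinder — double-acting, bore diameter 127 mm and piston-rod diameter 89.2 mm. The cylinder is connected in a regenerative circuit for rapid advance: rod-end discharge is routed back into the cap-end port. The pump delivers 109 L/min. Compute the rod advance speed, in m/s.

In regeneration the rod-end outflow joins the pump flow into the cap end, so the net volume the pump must supply per unit advance equals the rod cross-section area.
Rod cross-section A_rod = π/4 × (89.2 mm)² = 6249 mm^2
v = Q_pump / A_rod

v ≈ 0.291 m/s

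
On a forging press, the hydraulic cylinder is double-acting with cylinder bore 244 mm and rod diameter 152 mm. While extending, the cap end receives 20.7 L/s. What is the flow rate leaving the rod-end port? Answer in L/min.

Cap-side area A_cap = π/4 × (244 mm)² = 46760 mm^2
Rod-side annular area A_ann = π/4 × (244² − 152²) = 28610 mm^2
Piston speed v = Q_in/A_cap; rod-end outflow Q_out = v × A_ann = Q_in × A_ann/A_cap.

Q_out ≈ 760 L/min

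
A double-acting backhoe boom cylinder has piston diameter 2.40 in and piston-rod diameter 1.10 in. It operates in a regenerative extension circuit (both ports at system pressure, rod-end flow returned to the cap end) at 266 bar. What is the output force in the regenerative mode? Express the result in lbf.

With equal pressure on both faces, forces on the annular region cancel; the net push is pressure × rod cross-section.
Rod cross-section A_rod = π/4 × (1.10 in)² = 0.9503 in^2
F = P × A_rod

F ≈ 3670 lbf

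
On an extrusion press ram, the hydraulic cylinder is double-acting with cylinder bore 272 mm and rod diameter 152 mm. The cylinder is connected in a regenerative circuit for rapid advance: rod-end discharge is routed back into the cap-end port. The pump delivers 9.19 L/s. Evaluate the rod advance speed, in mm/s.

v ≈ 506 mm/s

In regeneration the rod-end outflow joins the pump flow into the cap end, so the net volume the pump must supply per unit advance equals the rod cross-section area.
Rod cross-section A_rod = π/4 × (152 mm)² = 18150 mm^2
v = Q_pump / A_rod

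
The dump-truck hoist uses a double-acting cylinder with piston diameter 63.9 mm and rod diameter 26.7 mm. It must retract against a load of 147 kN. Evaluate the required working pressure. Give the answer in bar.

Rod-side annular area A_ann = π/4 × (63.9² − 26.7²) = 2647 mm^2
Retraction: pressure acts on the annular area.
P = F / A = 147 kN / A

P ≈ 555 bar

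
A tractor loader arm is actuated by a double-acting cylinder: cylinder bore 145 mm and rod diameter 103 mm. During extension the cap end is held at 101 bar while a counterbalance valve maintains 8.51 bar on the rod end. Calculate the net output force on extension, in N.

F ≈ 1.60e5 N

Cap-side area A_cap = π/4 × (145 mm)² = 16510 mm^2
Rod-side annular area A_ann = π/4 × (145² − 103²) = 8181 mm^2
Net thrust = P_cap·A_cap − P_rod·A_ann = 1.668e5 N − 6962 N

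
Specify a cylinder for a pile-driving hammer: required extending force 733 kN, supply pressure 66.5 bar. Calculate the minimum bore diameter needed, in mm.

D ≈ 375 mm

Extension force acts on the full piston face: F = P × (π/4)D².
D = √(4F / (πP)) = √(4 × 733 kN / (π × 66.5 bar))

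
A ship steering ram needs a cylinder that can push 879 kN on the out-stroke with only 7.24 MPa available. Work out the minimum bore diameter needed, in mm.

Extension force acts on the full piston face: F = P × (π/4)D².
D = √(4F / (πP)) = √(4 × 879 kN / (π × 7.24 MPa))

D ≈ 393 mm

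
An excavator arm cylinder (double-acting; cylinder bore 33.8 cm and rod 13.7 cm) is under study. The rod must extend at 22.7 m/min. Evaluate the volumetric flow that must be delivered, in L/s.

Q ≈ 33.9 L/s

Cap-side area A_cap = π/4 × (33.8 cm)² = 897.3 cm^2
Q = A × v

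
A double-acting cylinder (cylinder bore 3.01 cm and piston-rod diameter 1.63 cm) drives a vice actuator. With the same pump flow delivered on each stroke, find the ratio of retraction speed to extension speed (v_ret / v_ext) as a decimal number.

v_ret/v_ext ≈ 1.41

Cap-side area A_cap = π/4 × (3.01 cm)² = 7.116 cm^2
Rod-side annular area A_ann = π/4 × (3.01² − 1.63²) = 5.029 cm^2
For equal Q, v ∝ 1/A, so v_ret/v_ext = A_cap/A_ann.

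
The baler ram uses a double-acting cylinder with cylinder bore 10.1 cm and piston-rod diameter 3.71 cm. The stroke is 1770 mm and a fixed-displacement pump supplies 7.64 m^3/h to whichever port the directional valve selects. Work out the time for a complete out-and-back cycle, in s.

t ≈ 12.5 s

Cap-side area A_cap = π/4 × (10.1 cm)² = 80.12 cm^2
Rod-side annular area A_ann = π/4 × (10.1² − 3.71²) = 69.31 cm^2
t_ext = A_cap·L/Q = 6.682 s
t_ret = A_ann·L/Q = 5.781 s
t_cycle = t_ext + t_ret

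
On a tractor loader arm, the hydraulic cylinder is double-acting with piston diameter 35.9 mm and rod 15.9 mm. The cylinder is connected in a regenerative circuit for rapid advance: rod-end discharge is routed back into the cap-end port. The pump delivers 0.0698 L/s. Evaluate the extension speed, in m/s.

In regeneration the rod-end outflow joins the pump flow into the cap end, so the net volume the pump must supply per unit advance equals the rod cross-section area.
Rod cross-section A_rod = π/4 × (15.9 mm)² = 198.6 mm^2
v = Q_pump / A_rod

v ≈ 0.352 m/s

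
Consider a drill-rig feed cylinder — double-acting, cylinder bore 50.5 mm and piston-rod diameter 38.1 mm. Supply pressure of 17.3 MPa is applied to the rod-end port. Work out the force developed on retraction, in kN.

Rod-side annular area A_ann = π/4 × (50.5² − 38.1²) = 862.9 mm^2
On retraction the pressure acts on the annular area (bore minus rod).
F = P × A_ann

F ≈ 14.9 kN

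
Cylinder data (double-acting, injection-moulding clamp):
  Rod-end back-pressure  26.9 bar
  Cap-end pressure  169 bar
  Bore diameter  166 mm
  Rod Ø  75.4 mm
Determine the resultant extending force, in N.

F ≈ 3.20e5 N

Cap-side area A_cap = π/4 × (166 mm)² = 21640 mm^2
Rod-side annular area A_ann = π/4 × (166² − 75.4²) = 17180 mm^2
Net thrust = P_cap·A_cap − P_rod·A_ann = 3.658e5 N − 46210 N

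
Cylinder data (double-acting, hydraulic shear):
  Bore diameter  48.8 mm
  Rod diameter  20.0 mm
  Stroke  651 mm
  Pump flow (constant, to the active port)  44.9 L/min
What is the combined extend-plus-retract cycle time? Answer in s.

Cap-side area A_cap = π/4 × (48.8 mm)² = 1870 mm^2
Rod-side annular area A_ann = π/4 × (48.8² − 20.0²) = 1556 mm^2
t_ext = A_cap·L/Q = 1.627 s
t_ret = A_ann·L/Q = 1.354 s
t_cycle = t_ext + t_ret

t ≈ 2.98 s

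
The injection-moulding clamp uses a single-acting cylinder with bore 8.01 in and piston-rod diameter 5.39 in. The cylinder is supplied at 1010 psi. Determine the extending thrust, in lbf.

Cap-side area A_cap = π/4 × (8.01 in)² = 50.39 in^2
F = P × A_cap = 1010 psi × A_cap

F ≈ 50900 lbf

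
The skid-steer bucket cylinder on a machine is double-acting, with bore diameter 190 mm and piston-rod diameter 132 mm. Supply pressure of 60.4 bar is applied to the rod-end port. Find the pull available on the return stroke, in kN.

Rod-side annular area A_ann = π/4 × (190² − 132²) = 14670 mm^2
On retraction the pressure acts on the annular area (bore minus rod).
F = P × A_ann

F ≈ 88.6 kN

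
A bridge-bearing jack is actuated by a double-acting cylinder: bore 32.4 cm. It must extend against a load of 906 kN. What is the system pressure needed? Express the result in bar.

P ≈ 110 bar

Cap-side area A_cap = π/4 × (32.4 cm)² = 824.5 cm^2
P = F / A = 906 kN / A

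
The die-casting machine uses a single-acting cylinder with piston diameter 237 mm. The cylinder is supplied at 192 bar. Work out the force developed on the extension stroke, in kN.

F ≈ 847 kN

Cap-side area A_cap = π/4 × (237 mm)² = 44120 mm^2
F = P × A_cap = 192 bar × A_cap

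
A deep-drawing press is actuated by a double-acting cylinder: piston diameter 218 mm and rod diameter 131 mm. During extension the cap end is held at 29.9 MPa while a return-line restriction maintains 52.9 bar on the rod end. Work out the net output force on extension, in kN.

F ≈ 990 kN

Cap-side area A_cap = π/4 × (218 mm)² = 37330 mm^2
Rod-side annular area A_ann = π/4 × (218² − 131²) = 23850 mm^2
Net thrust = P_cap·A_cap − P_rod·A_ann = 1116 kN − 126.2 kN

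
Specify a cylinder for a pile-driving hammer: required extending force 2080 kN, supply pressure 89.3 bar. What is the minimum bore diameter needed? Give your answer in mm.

Extension force acts on the full piston face: F = P × (π/4)D².
D = √(4F / (πP)) = √(4 × 2080 kN / (π × 89.3 bar))

D ≈ 545 mm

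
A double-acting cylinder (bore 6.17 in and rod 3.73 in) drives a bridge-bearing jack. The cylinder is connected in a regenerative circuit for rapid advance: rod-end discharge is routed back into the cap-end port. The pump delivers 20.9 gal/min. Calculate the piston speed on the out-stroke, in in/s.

v ≈ 7.36 in/s

In regeneration the rod-end outflow joins the pump flow into the cap end, so the net volume the pump must supply per unit advance equals the rod cross-section area.
Rod cross-section A_rod = π/4 × (3.73 in)² = 10.93 in^2
v = Q_pump / A_rod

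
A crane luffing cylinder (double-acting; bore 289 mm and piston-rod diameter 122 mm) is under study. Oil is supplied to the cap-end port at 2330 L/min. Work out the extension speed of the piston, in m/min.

v ≈ 35.5 m/min

Cap-side area A_cap = π/4 × (289 mm)² = 65600 mm^2
v = Q / A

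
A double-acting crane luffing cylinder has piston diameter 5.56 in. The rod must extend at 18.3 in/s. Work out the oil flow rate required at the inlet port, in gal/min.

Q ≈ 115 gal/min

Cap-side area A_cap = π/4 × (5.56 in)² = 24.28 in^2
Q = A × v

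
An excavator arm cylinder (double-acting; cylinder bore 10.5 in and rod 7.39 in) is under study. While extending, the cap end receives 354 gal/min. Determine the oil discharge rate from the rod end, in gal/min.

Cap-side area A_cap = π/4 × (10.5 in)² = 86.59 in^2
Rod-side annular area A_ann = π/4 × (10.5² − 7.39²) = 43.70 in^2
Piston speed v = Q_in/A_cap; rod-end outflow Q_out = v × A_ann = Q_in × A_ann/A_cap.

Q_out ≈ 179 gal/min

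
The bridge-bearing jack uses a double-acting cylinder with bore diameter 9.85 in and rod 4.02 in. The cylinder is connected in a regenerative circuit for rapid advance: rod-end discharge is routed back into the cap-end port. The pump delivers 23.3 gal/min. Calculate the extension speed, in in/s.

v ≈ 7.07 in/s

In regeneration the rod-end outflow joins the pump flow into the cap end, so the net volume the pump must supply per unit advance equals the rod cross-section area.
Rod cross-section A_rod = π/4 × (4.02 in)² = 12.69 in^2
v = Q_pump / A_rod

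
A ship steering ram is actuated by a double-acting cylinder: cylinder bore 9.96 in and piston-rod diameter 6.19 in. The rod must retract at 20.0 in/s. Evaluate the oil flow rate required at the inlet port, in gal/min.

Q ≈ 248 gal/min

Rod-side annular area A_ann = π/4 × (9.96² − 6.19²) = 47.82 in^2
Q = A × v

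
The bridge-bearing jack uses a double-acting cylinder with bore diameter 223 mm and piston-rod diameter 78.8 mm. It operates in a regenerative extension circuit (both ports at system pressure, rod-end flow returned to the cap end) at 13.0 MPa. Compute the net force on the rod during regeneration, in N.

F ≈ 63400 N

With equal pressure on both faces, forces on the annular region cancel; the net push is pressure × rod cross-section.
Rod cross-section A_rod = π/4 × (78.8 mm)² = 4877 mm^2
F = P × A_rod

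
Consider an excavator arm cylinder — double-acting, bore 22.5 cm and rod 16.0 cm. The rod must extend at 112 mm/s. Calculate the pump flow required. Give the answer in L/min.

Q ≈ 267 L/min

Cap-side area A_cap = π/4 × (22.5 cm)² = 397.6 cm^2
Q = A × v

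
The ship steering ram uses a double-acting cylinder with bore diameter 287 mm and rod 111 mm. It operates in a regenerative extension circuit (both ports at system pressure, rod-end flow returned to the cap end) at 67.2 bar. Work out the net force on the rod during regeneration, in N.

With equal pressure on both faces, forces on the annular region cancel; the net push is pressure × rod cross-section.
Rod cross-section A_rod = π/4 × (111 mm)² = 9677 mm^2
F = P × A_rod

F ≈ 65000 N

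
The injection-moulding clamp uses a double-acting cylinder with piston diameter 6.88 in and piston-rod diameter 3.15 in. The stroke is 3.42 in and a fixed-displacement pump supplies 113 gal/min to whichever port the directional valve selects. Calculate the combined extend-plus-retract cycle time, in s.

Cap-side area A_cap = π/4 × (6.88 in)² = 37.18 in^2
Rod-side annular area A_ann = π/4 × (6.88² − 3.15²) = 29.38 in^2
t_ext = A_cap·L/Q = 0.2922 s
t_ret = A_ann·L/Q = 0.2310 s
t_cycle = t_ext + t_ret

t ≈ 0.523 s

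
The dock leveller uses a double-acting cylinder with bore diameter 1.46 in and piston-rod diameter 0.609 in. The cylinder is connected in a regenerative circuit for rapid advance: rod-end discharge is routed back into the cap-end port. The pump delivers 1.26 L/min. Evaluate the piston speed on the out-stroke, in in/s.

v ≈ 4.40 in/s

In regeneration the rod-end outflow joins the pump flow into the cap end, so the net volume the pump must supply per unit advance equals the rod cross-section area.
Rod cross-section A_rod = π/4 × (0.609 in)² = 0.2913 in^2
v = Q_pump / A_rod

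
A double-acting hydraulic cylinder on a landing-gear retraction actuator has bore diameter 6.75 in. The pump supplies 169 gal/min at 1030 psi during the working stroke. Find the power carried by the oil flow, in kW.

Hydraulic power = P × Q

W ≈ 75.7 kW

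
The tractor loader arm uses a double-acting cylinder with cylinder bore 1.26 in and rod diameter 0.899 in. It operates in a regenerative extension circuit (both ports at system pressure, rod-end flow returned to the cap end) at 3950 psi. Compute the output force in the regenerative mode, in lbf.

F ≈ 2510 lbf

With equal pressure on both faces, forces on the annular region cancel; the net push is pressure × rod cross-section.
Rod cross-section A_rod = π/4 × (0.899 in)² = 0.6348 in^2
F = P × A_rod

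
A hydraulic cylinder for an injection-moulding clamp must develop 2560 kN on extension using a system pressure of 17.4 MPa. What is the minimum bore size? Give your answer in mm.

D ≈ 433 mm

Extension force acts on the full piston face: F = P × (π/4)D².
D = √(4F / (πP)) = √(4 × 2560 kN / (π × 17.4 MPa))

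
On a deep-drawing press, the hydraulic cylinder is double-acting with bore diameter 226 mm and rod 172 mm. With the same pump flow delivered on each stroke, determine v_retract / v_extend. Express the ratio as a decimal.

v_ret/v_ext ≈ 2.38

Cap-side area A_cap = π/4 × (226 mm)² = 40110 mm^2
Rod-side annular area A_ann = π/4 × (226² − 172²) = 16880 mm^2
For equal Q, v ∝ 1/A, so v_ret/v_ext = A_cap/A_ann.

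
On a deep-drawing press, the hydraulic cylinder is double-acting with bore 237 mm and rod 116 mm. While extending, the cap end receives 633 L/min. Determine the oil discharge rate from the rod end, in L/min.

Q_out ≈ 481 L/min

Cap-side area A_cap = π/4 × (237 mm)² = 44120 mm^2
Rod-side annular area A_ann = π/4 × (237² − 116²) = 33550 mm^2
Piston speed v = Q_in/A_cap; rod-end outflow Q_out = v × A_ann = Q_in × A_ann/A_cap.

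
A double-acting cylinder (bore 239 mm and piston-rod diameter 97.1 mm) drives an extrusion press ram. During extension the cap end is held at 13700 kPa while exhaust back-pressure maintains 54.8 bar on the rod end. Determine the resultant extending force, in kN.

F ≈ 409 kN

Cap-side area A_cap = π/4 × (239 mm)² = 44860 mm^2
Rod-side annular area A_ann = π/4 × (239² − 97.1²) = 37460 mm^2
Net thrust = P_cap·A_cap − P_rod·A_ann = 614.6 kN − 205.3 kN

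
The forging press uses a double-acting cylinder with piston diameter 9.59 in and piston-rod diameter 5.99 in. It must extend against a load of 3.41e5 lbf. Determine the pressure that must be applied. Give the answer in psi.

P ≈ 4720 psi

Cap-side area A_cap = π/4 × (9.59 in)² = 72.23 in^2
P = F / A = 3.41e5 lbf / A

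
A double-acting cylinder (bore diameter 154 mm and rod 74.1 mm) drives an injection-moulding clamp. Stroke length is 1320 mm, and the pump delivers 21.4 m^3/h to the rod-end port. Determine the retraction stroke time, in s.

t ≈ 3.18 s

Rod-side annular area A_ann = π/4 × (154² − 74.1²) = 14310 mm^2
Swept volume V = A × L; t = V / Q = A·L / Q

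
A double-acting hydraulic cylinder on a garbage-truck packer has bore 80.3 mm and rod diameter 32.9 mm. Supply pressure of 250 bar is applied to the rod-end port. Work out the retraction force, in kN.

Rod-side annular area A_ann = π/4 × (80.3² − 32.9²) = 4214 mm^2
On retraction the pressure acts on the annular area (bore minus rod).
F = P × A_ann

F ≈ 105 kN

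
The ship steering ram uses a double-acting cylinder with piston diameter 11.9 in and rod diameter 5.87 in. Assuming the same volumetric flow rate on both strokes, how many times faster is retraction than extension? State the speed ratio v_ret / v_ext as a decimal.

Cap-side area A_cap = π/4 × (11.9 in)² = 111.2 in^2
Rod-side annular area A_ann = π/4 × (11.9² − 5.87²) = 84.16 in^2
For equal Q, v ∝ 1/A, so v_ret/v_ext = A_cap/A_ann.

v_ret/v_ext ≈ 1.32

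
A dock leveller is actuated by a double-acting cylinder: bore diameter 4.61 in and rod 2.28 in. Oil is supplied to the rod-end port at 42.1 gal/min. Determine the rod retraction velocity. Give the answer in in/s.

v ≈ 12.9 in/s

Rod-side annular area A_ann = π/4 × (4.61² − 2.28²) = 12.61 in^2
Flow into the rod-end port fills the annular volume.
v = Q / A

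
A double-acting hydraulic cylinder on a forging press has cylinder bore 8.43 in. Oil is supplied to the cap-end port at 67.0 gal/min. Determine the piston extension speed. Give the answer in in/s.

v ≈ 4.62 in/s

Cap-side area A_cap = π/4 × (8.43 in)² = 55.81 in^2
v = Q / A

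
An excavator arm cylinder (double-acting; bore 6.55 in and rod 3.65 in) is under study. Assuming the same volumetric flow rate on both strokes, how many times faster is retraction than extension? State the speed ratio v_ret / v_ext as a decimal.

v_ret/v_ext ≈ 1.45

Cap-side area A_cap = π/4 × (6.55 in)² = 33.70 in^2
Rod-side annular area A_ann = π/4 × (6.55² − 3.65²) = 23.23 in^2
For equal Q, v ∝ 1/A, so v_ret/v_ext = A_cap/A_ann.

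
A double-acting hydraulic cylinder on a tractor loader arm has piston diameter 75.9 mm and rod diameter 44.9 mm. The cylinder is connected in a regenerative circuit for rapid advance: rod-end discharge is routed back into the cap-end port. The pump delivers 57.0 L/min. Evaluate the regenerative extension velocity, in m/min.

In regeneration the rod-end outflow joins the pump flow into the cap end, so the net volume the pump must supply per unit advance equals the rod cross-section area.
Rod cross-section A_rod = π/4 × (44.9 mm)² = 1583 mm^2
v = Q_pump / A_rod

v ≈ 36.0 m/min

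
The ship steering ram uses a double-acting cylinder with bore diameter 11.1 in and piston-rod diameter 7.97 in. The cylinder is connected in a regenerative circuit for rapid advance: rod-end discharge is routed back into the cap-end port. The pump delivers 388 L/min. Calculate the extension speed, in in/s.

In regeneration the rod-end outflow joins the pump flow into the cap end, so the net volume the pump must supply per unit advance equals the rod cross-section area.
Rod cross-section A_rod = π/4 × (7.97 in)² = 49.89 in^2
v = Q_pump / A_rod

v ≈ 7.91 in/s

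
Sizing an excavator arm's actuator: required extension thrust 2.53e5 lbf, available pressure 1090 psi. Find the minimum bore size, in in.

D ≈ 17.2 in

Extension force acts on the full piston face: F = P × (π/4)D².
D = √(4F / (πP)) = √(4 × 2.53e5 lbf / (π × 1090 psi))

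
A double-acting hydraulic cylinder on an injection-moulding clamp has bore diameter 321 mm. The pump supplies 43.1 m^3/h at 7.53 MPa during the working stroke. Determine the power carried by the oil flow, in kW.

Hydraulic power = P × Q

W ≈ 90.2 kW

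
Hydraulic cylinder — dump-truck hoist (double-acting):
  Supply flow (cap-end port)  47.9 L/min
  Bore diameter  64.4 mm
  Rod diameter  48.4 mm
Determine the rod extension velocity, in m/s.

v ≈ 0.245 m/s

Cap-side area A_cap = π/4 × (64.4 mm)² = 3257 mm^2
v = Q / A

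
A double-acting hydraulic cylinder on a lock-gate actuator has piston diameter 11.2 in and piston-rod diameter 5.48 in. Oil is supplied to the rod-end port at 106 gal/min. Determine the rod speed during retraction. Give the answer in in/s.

Rod-side annular area A_ann = π/4 × (11.2² − 5.48²) = 74.93 in^2
Flow into the rod-end port fills the annular volume.
v = Q / A

v ≈ 5.45 in/s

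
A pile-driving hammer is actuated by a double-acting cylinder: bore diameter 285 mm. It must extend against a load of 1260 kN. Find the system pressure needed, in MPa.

P ≈ 19.8 MPa

Cap-side area A_cap = π/4 × (285 mm)² = 63790 mm^2
P = F / A = 1260 kN / A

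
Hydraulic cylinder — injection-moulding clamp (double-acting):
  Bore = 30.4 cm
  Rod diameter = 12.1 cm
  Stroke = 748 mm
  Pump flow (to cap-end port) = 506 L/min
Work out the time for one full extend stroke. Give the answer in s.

t ≈ 6.44 s

Cap-side area A_cap = π/4 × (30.4 cm)² = 725.8 cm^2
Swept volume V = A × L; t = V / Q = A·L / Q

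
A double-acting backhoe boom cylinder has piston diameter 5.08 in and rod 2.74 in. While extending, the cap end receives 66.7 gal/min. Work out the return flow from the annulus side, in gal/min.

Cap-side area A_cap = π/4 × (5.08 in)² = 20.27 in^2
Rod-side annular area A_ann = π/4 × (5.08² − 2.74²) = 14.37 in^2
Piston speed v = Q_in/A_cap; rod-end outflow Q_out = v × A_ann = Q_in × A_ann/A_cap.

Q_out ≈ 47.3 gal/min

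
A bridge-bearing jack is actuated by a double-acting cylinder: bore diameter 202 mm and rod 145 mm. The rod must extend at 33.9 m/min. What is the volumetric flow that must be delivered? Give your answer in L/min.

Q ≈ 1090 L/min

Cap-side area A_cap = π/4 × (202 mm)² = 32050 mm^2
Q = A × v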